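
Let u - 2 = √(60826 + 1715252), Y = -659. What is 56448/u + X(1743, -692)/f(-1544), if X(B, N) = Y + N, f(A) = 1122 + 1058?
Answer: -1322794627/1935920660 + 84672*√197342/888037 ≈ 41.673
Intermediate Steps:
u = 2 + 3*√197342 (u = 2 + √(60826 + 1715252) = 2 + √1776078 = 2 + 3*√197342 ≈ 1334.7)
f(A) = 2180
X(B, N) = -659 + N
56448/u + X(1743, -692)/f(-1544) = 56448/(2 + 3*√197342) + (-659 - 692)/2180 = 56448/(2 + 3*√197342) - 1351*1/2180 = 56448/(2 + 3*√197342) - 1351/2180 = -1351/2180 + 56448/(2 + 3*√197342)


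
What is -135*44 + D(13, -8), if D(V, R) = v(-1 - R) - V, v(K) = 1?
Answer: -5952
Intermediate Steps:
D(V, R) = 1 - V
-135*44 + D(13, -8) = -135*44 + (1 - 1*13) = -5940 + (1 - 13) = -5940 - 12 = -5952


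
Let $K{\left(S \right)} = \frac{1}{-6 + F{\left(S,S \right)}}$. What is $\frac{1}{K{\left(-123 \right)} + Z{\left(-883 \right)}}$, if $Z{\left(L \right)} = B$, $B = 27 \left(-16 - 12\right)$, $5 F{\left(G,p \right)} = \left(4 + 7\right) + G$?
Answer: $- \frac{142}{107357} \approx -0.0013227$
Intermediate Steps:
$F{\left(G,p \right)} = \frac{11}{5} + \frac{G}{5}$ ($F{\left(G,p \right)} = \frac{\left(4 + 7\right) + G}{5} = \frac{11 + G}{5} = \frac{11}{5} + \frac{G}{5}$)
$B = -756$ ($B = 27 \left(-16 - 12\right) = 27 \left(-28\right) = -756$)
$Z{\left(L \right)} = -756$
$K{\left(S \right)} = \frac{1}{- \frac{19}{5} + \frac{S}{5}}$ ($K{\left(S \right)} = \frac{1}{-6 + \left(\frac{11}{5} + \frac{S}{5}\right)} = \frac{1}{- \frac{19}{5} + \frac{S}{5}}$)
$\frac{1}{K{\left(-123 \right)} + Z{\left(-883 \right)}} = \frac{1}{\frac{5}{-19 - 123} - 756} = \frac{1}{\frac{5}{-142} - 756} = \frac{1}{5 \left(- \frac{1}{142}\right) - 756} = \frac{1}{- \frac{5}{142} - 756} = \frac{1}{- \frac{107357}{142}} = - \frac{142}{107357}$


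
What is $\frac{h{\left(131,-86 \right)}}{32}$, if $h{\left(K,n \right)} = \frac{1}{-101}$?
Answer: $- \frac{1}{3232} \approx -0.00030941$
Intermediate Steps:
$h{\left(K,n \right)} = - \frac{1}{101}$
$\frac{h{\left(131,-86 \right)}}{32} = \frac{1}{32} \left(- \frac{1}{101}\right) = - \frac{1}{3232}$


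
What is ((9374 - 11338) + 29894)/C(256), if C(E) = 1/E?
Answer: 7150080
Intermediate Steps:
((9374 - 11338) + 29894)/C(256) = ((9374 - 11338) + 29894)/(1/256) = (-1964 + 29894)/(1/256) = 27930*256 = 7150080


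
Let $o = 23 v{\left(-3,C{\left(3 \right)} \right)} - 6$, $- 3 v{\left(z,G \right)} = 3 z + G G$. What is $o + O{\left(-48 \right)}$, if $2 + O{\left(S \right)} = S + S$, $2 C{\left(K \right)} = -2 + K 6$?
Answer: $- \frac{1577}{3} \approx -525.67$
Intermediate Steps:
$C{\left(K \right)} = -1 + 3 K$ ($C{\left(K \right)} = \frac{-2 + K 6}{2} = \frac{-2 + 6 K}{2} = -1 + 3 K$)
$O{\left(S \right)} = -2 + 2 S$ ($O{\left(S \right)} = -2 + \left(S + S\right) = -2 + 2 S$)
$v{\left(z,G \right)} = - z - \frac{G^{2}}{3}$ ($v{\left(z,G \right)} = - \frac{3 z + G G}{3} = - \frac{3 z + G^{2}}{3} = - \frac{G^{2} + 3 z}{3} = - z - \frac{G^{2}}{3}$)
$o = - \frac{1283}{3}$ ($o = 23 \left(\left(-1\right) \left(-3\right) - \frac{\left(-1 + 3 \cdot 3\right)^{2}}{3}\right) - 6 = 23 \left(3 - \frac{\left(-1 + 9\right)^{2}}{3}\right) - 6 = 23 \left(3 - \frac{8^{2}}{3}\right) - 6 = 23 \left(3 - \frac{64}{3}\right) - 6 = 23 \left(- \frac{55}{3}\right) - 6 = - \frac{1265}{3} - 6 = - \frac{1283}{3} \approx -427.67$)
$o + O{\left(-48 \right)} = - \frac{1283}{3} + \left(-2 + 2 \left(-48\right)\right) = - \frac{1283}{3} - 98 = - \frac{1577}{3}$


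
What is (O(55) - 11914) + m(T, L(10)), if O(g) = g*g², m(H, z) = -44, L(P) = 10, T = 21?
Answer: 154417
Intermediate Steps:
O(g) = g³
(O(55) - 11914) + m(T, L(10)) = (55³ - 11914) - 44 = (166375 - 11914) - 44 = 154461 - 44 = 154417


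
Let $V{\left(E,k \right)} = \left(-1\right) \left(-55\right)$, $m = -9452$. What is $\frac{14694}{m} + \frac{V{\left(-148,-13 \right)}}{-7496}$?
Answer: $- \frac{27666521}{17713048} \approx -1.5619$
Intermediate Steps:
$V{\left(E,k \right)} = 55$
$\frac{14694}{m} + \frac{V{\left(-148,-13 \right)}}{-7496} = \frac{14694}{-9452} + \frac{55}{-7496} = 14694 \left(- \frac{1}{9452}\right) + 55 \left(- \frac{1}{7496}\right) = - \frac{7347}{4726} - \frac{55}{7496} = - \frac{27666521}{17713048}$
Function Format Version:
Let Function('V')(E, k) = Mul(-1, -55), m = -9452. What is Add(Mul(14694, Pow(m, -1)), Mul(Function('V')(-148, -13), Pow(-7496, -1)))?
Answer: Rational(-27666521, 17713048) ≈ -1.5619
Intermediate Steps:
Function('V')(E, k) = 55
Add(Mul(14694, Pow(m, -1)), Mul(Function('V')(-148, -13), Pow(-7496, -1))) = Add(Mul(14694, Pow(-9452, -1)), Mul(55, Pow(-7496, -1))) = Add(Mul(14694, Rational(-1, 9452)), Mul(55, Rational(-1, 7496))) = Add(Rational(-7347, 4726), Rational(-55, 7496)) = Rational(-27666521, 17713048)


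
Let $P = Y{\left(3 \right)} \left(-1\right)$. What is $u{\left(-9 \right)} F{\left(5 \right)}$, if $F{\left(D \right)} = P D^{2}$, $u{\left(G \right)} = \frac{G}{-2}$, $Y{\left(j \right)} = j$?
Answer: $- \frac{675}{2} \approx -337.5$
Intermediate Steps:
$u{\left(G \right)} = - \frac{G}{2}$ ($u{\left(G \right)} = G \left(- \frac{1}{2}\right) = - \frac{G}{2}$)
$P = -3$ ($P = 3 \left(-1\right) = -3$)
$F{\left(D \right)} = - 3 D^{2}$
$u{\left(-9 \right)} F{\left(5 \right)} = \left(- \frac{1}{2}\right) \left(-9\right) \left(- 3 \cdot 5^{2}\right) = \frac{9 \left(\left(-3\right) 25\right)}{2} = \frac{9}{2} \left(-75\right) = - \frac{675}{2}$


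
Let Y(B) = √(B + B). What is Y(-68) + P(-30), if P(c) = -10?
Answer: -10 + 2*I*√34 ≈ -10.0 + 11.662*I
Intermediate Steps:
Y(B) = √2*√B (Y(B) = √(2*B) = √2*√B)
Y(-68) + P(-30) = √2*√(-68) - 10 = √2*(2*I*√17) - 10 = 2*I*√34 - 10 = -10 + 2*I*√34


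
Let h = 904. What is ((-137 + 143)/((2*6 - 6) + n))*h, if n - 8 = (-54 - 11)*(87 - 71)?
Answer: -904/171 ≈ -5.2866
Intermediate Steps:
n = -1032 (n = 8 + (-54 - 11)*(87 - 71) = 8 - 65*16 = 8 - 1040 = -1032)
((-137 + 143)/((2*6 - 6) + n))*h = ((-137 + 143)/((2*6 - 6) - 1032))*904 = (6/((12 - 6) - 1032))*904 = (6/(6 - 1032))*904 = (6/(-1026))*904 = (6*(-1/1026))*904 = -1/171*904 = -904/171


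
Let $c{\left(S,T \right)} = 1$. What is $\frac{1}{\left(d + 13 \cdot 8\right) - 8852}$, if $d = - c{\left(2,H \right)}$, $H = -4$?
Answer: $- \frac{1}{8749} \approx -0.0001143$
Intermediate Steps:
$d = -1$ ($d = \left(-1\right) 1 = -1$)
$\frac{1}{\left(d + 13 \cdot 8\right) - 8852} = \frac{1}{\left(-1 + 13 \cdot 8\right) - 8852} = \frac{1}{\left(-1 + 104\right) - 8852} = \frac{1}{103 - 8852} = \frac{1}{-8749} = - \frac{1}{8749}$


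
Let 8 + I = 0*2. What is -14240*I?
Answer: 113920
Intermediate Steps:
I = -8 (I = -8 + 0*2 = -8 + 0 = -8)
-14240*I = -14240*(-8) = 113920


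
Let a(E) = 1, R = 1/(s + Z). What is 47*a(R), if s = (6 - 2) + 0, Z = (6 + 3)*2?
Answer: 47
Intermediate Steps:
Z = 18 (Z = 9*2 = 18)
s = 4 (s = 4 + 0 = 4)
R = 1/22 (R = 1/(4 + 18) = 1/22 ≈ 0.045455)
47*a(R) = 47*1 = 47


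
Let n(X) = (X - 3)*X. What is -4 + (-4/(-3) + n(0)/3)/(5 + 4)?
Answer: -104/27 ≈ -3.8519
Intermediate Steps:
n(X) = X*(-3 + X) (n(X) = (-3 + X)*X = X*(-3 + X))
-4 + (-4/(-3) + n(0)/3)/(5 + 4) = -4 + (-4/(-3) + (0*(-3 + 0))/3)/(5 + 4) = -4 + (-4*(-1/3) + (0*(-3))*(1/3))/9 = -4 + (4/3 + 0*(1/3))*(1/9) = -4 + (4/3 + 0)*(1/9) = -4 + (4/3)*(1/9) = -4 + 4/27 = -104/27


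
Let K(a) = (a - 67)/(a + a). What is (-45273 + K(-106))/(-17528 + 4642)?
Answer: 9597703/2731832 ≈ 3.5133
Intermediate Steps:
K(a) = (-67 + a)/(2*a) (K(a) = (-67 + a)/((2*a)) = (-67 + a)*(1/(2*a)) = (-67 + a)/(2*a))
(-45273 + K(-106))/(-17528 + 4642) = (-45273 + (½)*(-67 - 106)/(-106))/(-17528 + 4642) = (-45273 + (½)*(-1/106)*(-173))/(-12886) = (-45273 + 173/212)*(-1/12886) = -9597703/212*(-1/12886) = 9597703/2731832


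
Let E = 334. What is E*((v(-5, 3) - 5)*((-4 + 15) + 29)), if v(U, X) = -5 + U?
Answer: -200400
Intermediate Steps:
E*((v(-5, 3) - 5)*((-4 + 15) + 29)) = 334*(((-5 - 5) - 5)*((-4 + 15) + 29)) = 334*((-10 - 5)*(11 + 29)) = 334*(-15*40) = 334*(-600) = -200400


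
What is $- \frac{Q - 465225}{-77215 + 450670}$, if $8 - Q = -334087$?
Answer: $\frac{2914}{8299} \approx 0.35113$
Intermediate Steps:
$Q = 334095$ ($Q = 8 - -334087 = 8 + 334087 = 334095$)
$- \frac{Q - 465225}{-77215 + 450670} = - \frac{334095 - 465225}{-77215 + 450670} = - \frac{-131130}{373455} = \left(-1\right) \left(- \frac{2914}{8299}\right) = \frac{2914}{8299}$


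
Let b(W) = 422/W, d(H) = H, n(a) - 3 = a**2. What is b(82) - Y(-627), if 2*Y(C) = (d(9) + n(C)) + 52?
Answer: -16120491/82 ≈ -1.9659e+5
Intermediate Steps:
n(a) = 3 + a**2
Y(C) = 32 + C**2/2 (Y(C) = ((9 + (3 + C**2)) + 52)/2 = ((12 + C**2) + 52)/2 = (64 + C**2)/2 = 32 + C**2/2)
b(82) - Y(-627) = 422/82 - (32 + (1/2)*(-627)**2) = 422*(1/82) - (32 + (1/2)*393129) = 211/41 - (32 + 393129/2) = 211/41 - 1*393193/2 = 211/41 - 393193/2 = -16120491/82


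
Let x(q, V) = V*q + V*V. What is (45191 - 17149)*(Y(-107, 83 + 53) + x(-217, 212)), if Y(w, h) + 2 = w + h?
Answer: -28967386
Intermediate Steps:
x(q, V) = V² + V*q (x(q, V) = V*q + V² = V² + V*q)
Y(w, h) = -2 + h + w (Y(w, h) = -2 + (w + h) = -2 + (h + w) = -2 + h + w)
(45191 - 17149)*(Y(-107, 83 + 53) + x(-217, 212)) = (45191 - 17149)*((-2 + (83 + 53) - 107) + 212*(212 - 217)) = 28042*((-2 + 136 - 107) + 212*(-5)) = 28042*(27 - 1060) = 28042*(-1033) = -28967386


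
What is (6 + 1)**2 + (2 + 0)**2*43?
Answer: 221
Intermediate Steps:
(6 + 1)**2 + (2 + 0)**2*43 = 7**2 + 2**2*43 = 49 + 4*43 = 49 + 172 = 221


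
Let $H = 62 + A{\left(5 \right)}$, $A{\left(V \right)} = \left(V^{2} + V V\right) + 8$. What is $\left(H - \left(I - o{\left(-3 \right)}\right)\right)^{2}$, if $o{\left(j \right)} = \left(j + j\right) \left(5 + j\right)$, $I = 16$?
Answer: $8464$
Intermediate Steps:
$A{\left(V \right)} = 8 + 2 V^{2}$ ($A{\left(V \right)} = \left(V^{2} + V^{2}\right) + 8 = 2 V^{2} + 8 = 8 + 2 V^{2}$)
$o{\left(j \right)} = 2 j \left(5 + j\right)$
$H = 120$ ($H = 62 + \left(8 + 2 \cdot 5^{2}\right) = 62 + \left(8 + 2 \cdot 25\right) = 62 + \left(8 + 50\right) = 62 + 58 = 120$)
$\left(H - \left(I - o{\left(-3 \right)}\right)\right)^{2} = \left(120 - \left(16 + 6 \left(5 - 3\right)\right)\right)^{2} = \left(120 - \left(16 + 6 \cdot 2\right)\right)^{2} = \left(120 - 28\right)^{2} = 92^{2} = 8464$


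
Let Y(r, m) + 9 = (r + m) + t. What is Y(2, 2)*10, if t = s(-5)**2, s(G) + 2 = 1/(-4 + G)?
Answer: -440/81 ≈ -5.4321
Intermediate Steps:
s(G) = -2 + 1/(-4 + G)
t = 361/81 (t = ((9 - 2*(-5))/(-4 - 5))**2 = ((9 + 10)/(-9))**2 = (-1/9*19)**2 = (-19/9)**2 = 361/81 ≈ 4.4568)
Y(r, m) = -368/81 + m + r (Y(r, m) = -9 + ((r + m) + 361/81) = -9 + ((m + r) + 361/81) = -9 + (361/81 + m + r) = -368/81 + m + r)
Y(2, 2)*10 = (-368/81 + 2 + 2)*10 = -44/81*10 = -440/81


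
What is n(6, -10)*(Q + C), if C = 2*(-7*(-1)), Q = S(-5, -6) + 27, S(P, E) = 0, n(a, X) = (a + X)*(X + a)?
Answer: 656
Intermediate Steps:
n(a, X) = (X + a)² (n(a, X) = (X + a)*(X + a) = (X + a)²)
Q = 27 (Q = 0 + 27 = 27)
C = 14 (C = 2*7 = 14)
n(6, -10)*(Q + C) = (-10 + 6)²*(27 + 14) = (-4)²*41 = 16*41 = 656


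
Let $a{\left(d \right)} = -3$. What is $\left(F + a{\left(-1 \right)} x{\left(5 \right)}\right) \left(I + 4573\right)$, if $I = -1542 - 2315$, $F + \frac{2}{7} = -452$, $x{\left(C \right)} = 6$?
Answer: $- \frac{2357072}{7} \approx -3.3672 \cdot 10^{5}$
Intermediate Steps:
$F = - \frac{3166}{7}$ ($F = - \frac{2}{7} - 452 = - \frac{3166}{7} \approx -452.29$)
$I = -3857$
$\left(F + a{\left(-1 \right)} x{\left(5 \right)}\right) \left(I + 4573\right) = \left(- \frac{3166}{7} - 18\right) \left(-3857 + 4573\right) = \left(- \frac{3166}{7} - 18\right) 716 = \left(- \frac{3292}{7}\right) 716 = - \frac{2357072}{7}$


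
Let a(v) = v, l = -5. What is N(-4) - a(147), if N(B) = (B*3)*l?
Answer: -87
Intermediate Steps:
N(B) = -15*B (N(B) = (B*3)*(-5) = (3*B)*(-5) = -15*B)
N(-4) - a(147) = -15*(-4) - 1*147 = 60 - 147 = -87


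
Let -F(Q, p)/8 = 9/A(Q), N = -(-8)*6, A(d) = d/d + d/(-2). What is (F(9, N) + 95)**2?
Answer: 654481/49 ≈ 13357.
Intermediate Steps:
A(d) = 1 - d/2 (A(d) = 1 + d*(-1/2) = 1 - d/2)
N = 48 (N = -4*(-12) = 48)
F(Q, p) = -72/(1 - Q/2)
(F(9, N) + 95)**2 = (144/(-2 + 9) + 95)**2 = (144/7 + 95)**2 = (809/7)**2 = 654481/49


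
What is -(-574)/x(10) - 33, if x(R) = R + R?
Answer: -43/10 ≈ -4.3000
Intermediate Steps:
x(R) = 2*R
-(-574)/x(10) - 33 = -(-574)/(2*10) - 33 = -(-574)/20 - 33 = -82*(-7/20) - 33 = 287/10 - 33 = -43/10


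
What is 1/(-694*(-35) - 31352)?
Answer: -1/7062 ≈ -0.00014160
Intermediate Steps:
1/(-694*(-35) - 31352) = 1/(24290 - 31352) = 1/(-7062) = -1/7062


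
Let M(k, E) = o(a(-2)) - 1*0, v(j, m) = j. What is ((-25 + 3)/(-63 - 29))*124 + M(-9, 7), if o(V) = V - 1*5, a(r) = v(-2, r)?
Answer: 521/23 ≈ 22.652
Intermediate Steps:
a(r) = -2
o(V) = -5 + V (o(V) = V - 5 = -5 + V)
M(k, E) = -7 (M(k, E) = (-5 - 2) - 1*0 = -7 + 0 = -7)
((-25 + 3)/(-63 - 29))*124 + M(-9, 7) = ((-25 + 3)/(-63 - 29))*124 - 7 = -22/(-92)*124 - 7 = -22*(-1/92)*124 - 7 = (11/46)*124 - 7 = 682/23 - 7 = 521/23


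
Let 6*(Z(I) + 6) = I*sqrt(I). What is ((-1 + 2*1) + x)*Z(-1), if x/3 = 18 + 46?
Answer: -1158 - 193*I/6 ≈ -1158.0 - 32.167*I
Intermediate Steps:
x = 192 (x = 3*(18 + 46) = 3*64 = 192)
Z(I) = -6 + I**(3/2)/6 (Z(I) = -6 + (I*sqrt(I))/6 = -6 + I**(3/2)/6)
((-1 + 2*1) + x)*Z(-1) = ((-1 + 2*1) + 192)*(-6 + (-1)**(3/2)/6) = ((-1 + 2) + 192)*(-6 + (-I)/6) = (1 + 192)*(-6 - I/6) = 193*(-6 - I/6) = -1158 - 193*I/6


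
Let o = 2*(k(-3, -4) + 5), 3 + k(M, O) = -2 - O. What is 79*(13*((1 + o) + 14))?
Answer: 23621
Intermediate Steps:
k(M, O) = -5 - O (k(M, O) = -3 + (-2 - O) = -5 - O)
o = 8 (o = 2*((-5 - 1*(-4)) + 5) = 2*((-5 + 4) + 5) = 2*(-1 + 5) = 2*4 = 8)
79*(13*((1 + o) + 14)) = 79*(13*((1 + 8) + 14)) = 79*(13*(9 + 14)) = 79*(13*23) = 79*299 = 23621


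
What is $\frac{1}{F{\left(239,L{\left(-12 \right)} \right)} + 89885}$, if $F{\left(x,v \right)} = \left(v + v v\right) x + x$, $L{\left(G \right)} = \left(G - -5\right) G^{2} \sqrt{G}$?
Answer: $\frac{i}{4 \left(- 728495357 i + 120456 \sqrt{3}\right)} \approx -3.4317 \cdot 10^{-10} + 9.8282 \cdot 10^{-14} i$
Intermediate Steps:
$L{\left(G \right)} = G^{\frac{5}{2}} \left(5 + G\right)$ ($L{\left(G \right)} = \left(G + 5\right) G^{2} \sqrt{G} = \left(5 + G\right) G^{2} \sqrt{G} = G^{2} \left(5 + G\right) \sqrt{G} = G^{\frac{5}{2}} \left(5 + G\right)$)
$F{\left(x,v \right)} = x + x \left(v + v^{2}\right)$ ($F{\left(x,v \right)} = \left(v + v^{2}\right) x + x = x \left(v + v^{2}\right) + x = x + x \left(v + v^{2}\right)$)
$\frac{1}{F{\left(239,L{\left(-12 \right)} \right)} + 89885} = \frac{1}{239 \left(1 + \left(-12\right)^{\frac{5}{2}} \left(5 - 12\right) + \left(\left(-12\right)^{\frac{5}{2}} \left(5 - 12\right)\right)^{2}\right) + 89885} = \frac{1}{239 \left(1 + 288 i \sqrt{3} \left(-7\right) + \left(288 i \sqrt{3} \left(-7\right)\right)^{2}\right) + 89885} = \frac{1}{239 \left(1 - 2016 i \sqrt{3} + \left(- 2016 i \sqrt{3}\right)^{2}\right) + 89885} = \frac{1}{239 \left(1 - 2016 i \sqrt{3} - 12192768\right) + 89885} = \frac{1}{239 \left(-12192767 - 2016 i \sqrt{3}\right) + 89885} = \frac{1}{\left(-2914071313 - 481824 i \sqrt{3}\right) + 89885} = \frac{1}{-2913981428 - 481824 i \sqrt{3}}$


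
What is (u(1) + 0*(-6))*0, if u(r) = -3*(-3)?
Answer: 0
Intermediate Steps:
u(r) = 9
(u(1) + 0*(-6))*0 = (9 + 0*(-6))*0 = (9 + 0)*0 = 9*0 = 0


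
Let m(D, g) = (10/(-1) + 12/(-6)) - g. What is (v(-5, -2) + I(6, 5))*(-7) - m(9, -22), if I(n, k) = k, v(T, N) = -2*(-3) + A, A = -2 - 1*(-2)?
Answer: -87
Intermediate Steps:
A = 0 (A = -2 + 2 = 0)
v(T, N) = 6 (v(T, N) = -2*(-3) + 0 = 6 + 0 = 6)
m(D, g) = -12 - g (m(D, g) = (10*(-1) + 12*(-⅙)) - g = (-10 - 2) - g = -12 - g)
(v(-5, -2) + I(6, 5))*(-7) - m(9, -22) = (6 + 5)*(-7) - (-12 - 1*(-22)) = 11*(-7) - (-12 + 22) = -77 - 1*10 = -77 - 10 = -87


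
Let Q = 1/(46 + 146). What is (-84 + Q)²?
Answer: 260080129/36864 ≈ 7055.1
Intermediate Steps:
Q = 1/192 ≈ 0.0052083
(-84 + Q)² = (-84 + 1/192)² = (-16127/192)² = 260080129/36864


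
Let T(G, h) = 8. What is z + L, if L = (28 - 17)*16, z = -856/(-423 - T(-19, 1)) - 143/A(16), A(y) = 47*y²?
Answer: 922937151/5185792 ≈ 177.97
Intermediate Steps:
z = 10237759/5185792 (z = -856/(-423 - 1*8) - 143/(47*16²) = -856/(-423 - 8) - 143/(47*256) = -856/(-431) - 143/12032 = -856*(-1/431) - 143*1/12032 = 856/431 - 143/12032 = 10237759/5185792 ≈ 1.9742)
L = 176 (L = 11*16 = 176)
z + L = 10237759/5185792 + 176 = 922937151/5185792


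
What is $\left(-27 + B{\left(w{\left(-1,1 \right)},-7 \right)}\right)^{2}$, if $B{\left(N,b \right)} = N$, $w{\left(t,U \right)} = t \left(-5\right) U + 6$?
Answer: $256$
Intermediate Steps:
$w{\left(t,U \right)} = 6 - 5 U t$ ($w{\left(t,U \right)} = - 5 t U + 6 = - 5 U t + 6 = 6 - 5 U t$)
$\left(-27 + B{\left(w{\left(-1,1 \right)},-7 \right)}\right)^{2} = \left(-27 + \left(6 - 5 \left(-1\right)\right)\right)^{2} = \left(-27 + \left(6 + 5\right)\right)^{2} = \left(-27 + 11\right)^{2} = \left(-16\right)^{2} = 256$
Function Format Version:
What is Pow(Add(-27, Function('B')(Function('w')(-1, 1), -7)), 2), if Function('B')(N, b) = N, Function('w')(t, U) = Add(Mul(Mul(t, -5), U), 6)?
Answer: 256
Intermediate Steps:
Function('w')(t, U) = Add(6, Mul(-5, U, t)) (Function('w')(t, U) = Add(Mul(Mul(-5, t), U), 6) = Add(Mul(-5, U, t), 6) = Add(6, Mul(-5, U, t)))
Pow(Add(-27, Function('B')(Function('w')(-1, 1), -7)), 2) = Pow(Add(-27, Add(6, Mul(-5, 1, -1))), 2) = Pow(Add(-27, Add(6, 5)), 2) = Pow(Add(-27, 11), 2) = Pow(-16, 2) = 256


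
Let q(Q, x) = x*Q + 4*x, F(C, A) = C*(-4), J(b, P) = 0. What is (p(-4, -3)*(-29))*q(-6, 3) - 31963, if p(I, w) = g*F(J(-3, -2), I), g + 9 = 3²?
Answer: -31963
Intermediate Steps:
F(C, A) = -4*C
q(Q, x) = 4*x + Q*x (q(Q, x) = Q*x + 4*x = 4*x + Q*x)
g = 0 (g = -9 + 3² = -9 + 9 = 0)
p(I, w) = 0 (p(I, w) = 0*(-4*0) = 0*0 = 0)
(p(-4, -3)*(-29))*q(-6, 3) - 31963 = (0*(-29))*(3*(4 - 6)) - 31963 = 0*(3*(-2)) - 31963 = 0*(-6) - 31963 = 0 - 31963 = -31963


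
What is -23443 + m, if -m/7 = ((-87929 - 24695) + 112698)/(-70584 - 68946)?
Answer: -1635500636/69765 ≈ -23443.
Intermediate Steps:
m = 259/69765 (m = -7*((-87929 - 24695) + 112698)/(-70584 - 68946) = -7*(-112624 + 112698)/(-139530) = -518*(-1)/139530 = -7*(-37/69765) = 259/69765 ≈ 0.0037125)
-23443 + m = -23443 + 259/69765 = -1635500636/69765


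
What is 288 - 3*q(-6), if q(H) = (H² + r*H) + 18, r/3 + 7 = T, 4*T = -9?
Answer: -747/2 ≈ -373.50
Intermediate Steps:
T = -9/4 (T = (¼)*(-9) = -9/4 ≈ -2.2500)
r = -111/4 (r = -21 + 3*(-9/4) = -21 - 27/4 = -111/4 ≈ -27.750)
q(H) = 18 + H² - 111*H/4 (q(H) = (H² - 111*H/4) + 18 = 18 + H² - 111*H/4)
288 - 3*q(-6) = 288 - 3*(18 + (-6)² - 111/4*(-6)) = 288 - 3*(18 + 36 + 333/2) = 288 - 3*441/2 = 288 - 1323/2 = -747/2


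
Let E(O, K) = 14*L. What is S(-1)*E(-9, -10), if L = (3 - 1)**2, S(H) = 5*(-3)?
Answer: -840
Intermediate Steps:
S(H) = -15
L = 4 (L = 2**2 = 4)
E(O, K) = 56 (E(O, K) = 14*4 = 56)
S(-1)*E(-9, -10) = -15*56 = -840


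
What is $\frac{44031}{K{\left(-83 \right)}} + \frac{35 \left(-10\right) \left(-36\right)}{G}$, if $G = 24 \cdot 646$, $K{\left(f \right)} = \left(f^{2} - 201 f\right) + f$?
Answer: $\frac{40775751}{15173894} \approx 2.6872$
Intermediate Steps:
$K{\left(f \right)} = f^{2} - 200 f$
$G = 15504$
$\frac{44031}{K{\left(-83 \right)}} + \frac{35 \left(-10\right) \left(-36\right)}{G} = \frac{44031}{\left(-83\right) \left(-200 - 83\right)} + \frac{35 \left(-10\right) \left(-36\right)}{15504} = \frac{44031}{\left(-83\right) \left(-283\right)} + \left(-350\right) \left(-36\right) \frac{1}{15504} = \frac{44031}{23489} + 12600 \cdot \frac{1}{15504} = 44031 \cdot \frac{1}{23489} + \frac{525}{646} = \frac{44031}{23489} + \frac{525}{646} = \frac{40775751}{15173894}$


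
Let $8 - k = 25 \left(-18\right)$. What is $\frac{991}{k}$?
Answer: $\frac{991}{458} \approx 2.1638$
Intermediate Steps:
$k = 458$ ($k = 8 - 25 \left(-18\right) = 8 - -450 = 8 + 450 = 458$)
$\frac{991}{k} = \frac{991}{458}$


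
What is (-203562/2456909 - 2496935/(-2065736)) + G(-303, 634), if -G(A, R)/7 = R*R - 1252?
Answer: -14235916525253955989/5075325370024 ≈ -2.8049e+6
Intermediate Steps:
G(A, R) = 8764 - 7*R² (G(A, R) = -7*(R*R - 1252) = -7*(R² - 1252) = -7*(-1252 + R²) = 8764 - 7*R²)
(-203562/2456909 - 2496935/(-2065736)) + G(-303, 634) = (-203562/2456909 - 2496935/(-2065736)) + (8764 - 7*634²) = (-203562*1/2456909 - 2496935*(-1/2065736)) + (8764 - 7*401956) = (-203562/2456909 + 2496935/2065736) + (8764 - 2813692) = 5714236722283/5075325370024 - 2804928 = -14235916525253955989/5075325370024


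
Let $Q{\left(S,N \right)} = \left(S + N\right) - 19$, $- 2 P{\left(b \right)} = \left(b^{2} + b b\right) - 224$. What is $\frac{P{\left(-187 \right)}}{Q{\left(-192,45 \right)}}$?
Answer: $\frac{34857}{166} \approx 209.98$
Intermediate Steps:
$P{\left(b \right)} = 112 - b^{2}$ ($P{\left(b \right)} = - \frac{\left(b^{2} + b b\right) - 224}{2} = - \frac{\left(b^{2} + b^{2}\right) - 224}{2} = - \frac{2 b^{2} - 224}{2} = - \frac{-224 + 2 b^{2}}{2} = 112 - b^{2}$)
$Q{\left(S,N \right)} = -19 + N + S$ ($Q{\left(S,N \right)} = \left(N + S\right) - 19 = -19 + N + S$)
$\frac{P{\left(-187 \right)}}{Q{\left(-192,45 \right)}} = \frac{112 - \left(-187\right)^{2}}{-19 + 45 - 192} = \frac{112 - 34969}{-166} = \left(112 - 34969\right) \left(- \frac{1}{166}\right) = \left(-34857\right) \left(- \frac{1}{166}\right) = \frac{34857}{166}$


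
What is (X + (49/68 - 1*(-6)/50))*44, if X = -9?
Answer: -152581/425 ≈ -359.01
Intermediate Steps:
(X + (49/68 - 1*(-6)/50))*44 = (-9 + (49/68 - 1*(-6)/50))*44 = (-9 + (49*(1/68) + 6*(1/50)))*44 = (-9 + (49/68 + 3/25))*44 = (-9 + 1429/1700)*44 = -13871/1700*44 = -152581/425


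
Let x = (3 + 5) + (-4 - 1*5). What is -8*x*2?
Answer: 16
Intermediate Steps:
x = -1 (x = 8 + (-4 - 5) = 8 - 9 = -1)
-8*x*2 = -8*(-1)*2 = 8*2 = 16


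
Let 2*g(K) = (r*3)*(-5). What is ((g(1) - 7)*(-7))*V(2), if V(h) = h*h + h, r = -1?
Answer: -21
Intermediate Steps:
g(K) = 15/2 (g(K) = (-1*3*(-5))/2 = (-3*(-5))/2 = (½)*15 = 15/2)
V(h) = h + h² (V(h) = h² + h = h + h²)
((g(1) - 7)*(-7))*V(2) = ((15/2 - 7)*(-7))*(2*(1 + 2)) = ((½)*(-7))*(2*3) = -7/2*6 = -21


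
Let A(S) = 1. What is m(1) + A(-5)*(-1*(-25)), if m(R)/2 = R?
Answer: 27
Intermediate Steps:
m(R) = 2*R
m(1) + A(-5)*(-1*(-25)) = 2*1 + 1*(-1*(-25)) = 2 + 1*25 = 2 + 25 = 27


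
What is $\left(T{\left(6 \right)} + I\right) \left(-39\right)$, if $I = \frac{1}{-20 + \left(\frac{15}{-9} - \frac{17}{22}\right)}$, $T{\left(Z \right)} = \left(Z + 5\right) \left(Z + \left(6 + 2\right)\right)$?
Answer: $- \frac{8892312}{1481} \approx -6004.3$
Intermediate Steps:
$T{\left(Z \right)} = \left(5 + Z\right) \left(8 + Z\right)$ ($T{\left(Z \right)} = \left(5 + Z\right) \left(Z + 8\right) = \left(5 + Z\right) \left(8 + Z\right)$)
$I = - \frac{66}{1481}$ ($I = \frac{1}{-20 + \left(15 \left(- \frac{1}{9}\right) - \frac{17}{22}\right)} = \frac{1}{-20 - \frac{161}{66}} = \frac{1}{- \frac{1481}{66}} = - \frac{66}{1481} \approx -0.044564$)
$\left(T{\left(6 \right)} + I\right) \left(-39\right) = \left(\left(40 + 6^{2} + 13 \cdot 6\right) - \frac{66}{1481}\right) \left(-39\right) = \left(\left(40 + 36 + 78\right) - \frac{66}{1481}\right) \left(-39\right) = \left(154 - \frac{66}{1481}\right) \left(-39\right) = \frac{228008}{1481} \left(-39\right) = - \frac{8892312}{1481}$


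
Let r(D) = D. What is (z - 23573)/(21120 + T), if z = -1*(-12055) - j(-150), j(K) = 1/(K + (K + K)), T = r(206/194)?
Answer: -502760603/921934350 ≈ -0.54533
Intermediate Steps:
T = 103/97 (T = 206/194 = 206*(1/194) = 103/97 ≈ 1.0619)
j(K) = 1/(3*K) (j(K) = 1/(K + 2*K) = 1/(3*K))
z = 5424751/450 (z = -1*(-12055) - 1/(3*(-150)) = 12055 - (-1)/(3*150) = 12055 - 1*(-1/450) = 12055 + 1/450 = 5424751/450 ≈ 12055.)
(z - 23573)/(21120 + T) = (5424751/450 - 23573)/(21120 + 103/97) = -5183099/(450*2048743/97) = -5183099/450*97/2048743 = -502760603/921934350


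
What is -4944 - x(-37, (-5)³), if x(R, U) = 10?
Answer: -4954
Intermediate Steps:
-4944 - x(-37, (-5)³) = -4944 - 1*10 = -4944 - 10 = -4954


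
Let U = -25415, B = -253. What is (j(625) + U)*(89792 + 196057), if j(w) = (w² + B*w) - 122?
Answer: 59160166587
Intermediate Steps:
j(w) = -122 + w² - 253*w (j(w) = (w² - 253*w) - 122 = -122 + w² - 253*w)
(j(625) + U)*(89792 + 196057) = ((-122 + 625² - 253*625) - 25415)*(89792 + 196057) = ((-122 + 390625 - 158125) - 25415)*285849 = (232378 - 25415)*285849 = 206963*285849 = 59160166587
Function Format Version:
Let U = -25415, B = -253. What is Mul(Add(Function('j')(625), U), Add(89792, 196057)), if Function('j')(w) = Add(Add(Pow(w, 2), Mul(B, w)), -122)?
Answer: 59160166587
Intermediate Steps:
Function('j')(w) = Add(-122, Pow(w, 2), Mul(-253, w)) (Function('j')(w) = Add(Add(Pow(w, 2), Mul(-253, w)), -122) = Add(-122, Pow(w, 2), Mul(-253, w)))
Mul(Add(Function('j')(625), U), Add(89792, 196057)) = Mul(Add(Add(-122, Pow(625, 2), Mul(-253, 625)), -25415), Add(89792, 196057)) = Mul(Add(Add(-122, 390625, -158125), -25415), 285849) = Mul(Add(232378, -25415), 285849) = Mul(206963, 285849) = 59160166587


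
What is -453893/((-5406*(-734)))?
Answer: -453893/3968004 ≈ -0.11439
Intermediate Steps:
-453893/((-5406*(-734))) = -453893/3968004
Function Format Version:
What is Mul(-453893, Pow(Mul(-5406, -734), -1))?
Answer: Rational(-453893, 3968004) ≈ -0.11439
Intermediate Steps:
Mul(-453893, Pow(Mul(-5406, -734), -1)) = Mul(-453893, Pow(3968004, -1)) = Mul(-453893, Rational(1, 3968004)) = Rational(-453893, 3968004)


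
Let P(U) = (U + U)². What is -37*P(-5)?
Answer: -3700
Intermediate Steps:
P(U) = 4*U² (P(U) = (2*U)² = 4*U²)
-37*P(-5) = -148*(-5)² = -148*25 = -37*100 = -3700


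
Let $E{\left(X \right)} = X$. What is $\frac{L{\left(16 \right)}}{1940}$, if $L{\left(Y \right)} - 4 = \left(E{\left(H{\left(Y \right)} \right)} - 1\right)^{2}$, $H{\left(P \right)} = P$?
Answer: $\frac{229}{1940} \approx 0.11804$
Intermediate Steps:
$L{\left(Y \right)} = 4 + \left(-1 + Y\right)^{2}$ ($L{\left(Y \right)} = 4 + \left(Y - 1\right)^{2} = 4 + \left(-1 + Y\right)^{2}$)
$\frac{L{\left(16 \right)}}{1940} = \frac{4 + \left(-1 + 16\right)^{2}}{1940} = \left(4 + 15^{2}\right) \frac{1}{1940} = \left(4 + 225\right) \frac{1}{1940} = 229 \cdot \frac{1}{1940} = \frac{229}{1940}$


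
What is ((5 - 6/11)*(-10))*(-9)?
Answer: 4410/11 ≈ 400.91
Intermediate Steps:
((5 - 6/11)*(-10))*(-9) = ((49/11)*(-10))*(-9) = -490/11*(-9) = 4410/11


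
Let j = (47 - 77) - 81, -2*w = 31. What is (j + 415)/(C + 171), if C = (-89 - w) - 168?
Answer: -608/141 ≈ -4.3121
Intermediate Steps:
w = -31/2 (w = -½*31 = -31/2 ≈ -15.500)
C = -483/2 (C = (-89 - 1*(-31/2)) - 168 = (-89 + 31/2) - 168 = -147/2 - 168 = -483/2 ≈ -241.50)
j = -111 (j = -30 - 81 = -111)
(j + 415)/(C + 171) = (-111 + 415)/(-483/2 + 171) = 304/(-141/2) = 304*(-2/141) = -608/141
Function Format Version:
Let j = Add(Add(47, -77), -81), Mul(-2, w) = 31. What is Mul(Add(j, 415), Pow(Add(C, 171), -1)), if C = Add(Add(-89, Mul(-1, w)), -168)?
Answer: Rational(-608, 141) ≈ -4.3121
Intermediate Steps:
w = Rational(-31, 2) (w = Mul(Rational(-1, 2), 31) = Rational(-31, 2) ≈ -15.500)
C = Rational(-483, 2) (C = Add(Add(-89, Mul(-1, Rational(-31, 2))), -168) = Add(Add(-89, Rational(31, 2)), -168) = Add(Rational(-147, 2), -168) = Rational(-483, 2) ≈ -241.50)
j = -111 (j = Add(-30, -81) = -111)
Mul(Add(j, 415), Pow(Add(C, 171), -1)) = Mul(Add(-111, 415), Pow(Add(Rational(-483, 2), 171), -1)) = Mul(304, Pow(Rational(-141, 2), -1)) = Mul(304, Rational(-2, 141)) = Rational(-608, 141)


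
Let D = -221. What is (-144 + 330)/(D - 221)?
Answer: -93/221 ≈ -0.42081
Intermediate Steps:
(-144 + 330)/(D - 221) = (-144 + 330)/(-221 - 221) = 186/(-442) = 186*(-1/442) = -93/221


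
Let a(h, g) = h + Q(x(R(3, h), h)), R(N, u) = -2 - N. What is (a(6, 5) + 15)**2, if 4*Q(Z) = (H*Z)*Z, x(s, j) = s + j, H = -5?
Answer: 6241/16 ≈ 390.06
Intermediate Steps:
x(s, j) = j + s
Q(Z) = -5*Z**2/4 (Q(Z) = ((-5*Z)*Z)/4 = (-5*Z**2)/4 = -5*Z**2/4)
a(h, g) = h - 5*(-5 + h)**2/4 (a(h, g) = h - 5*(h + (-2 - 1*3))**2/4 = h - 5*(h + (-2 - 3))**2/4 = h - 5*(h - 5)**2/4 = h - 5*(-5 + h)**2/4)
(a(6, 5) + 15)**2 = ((6 - 5*(-5 + 6)**2/4) + 15)**2 = ((6 - 5/4*1**2) + 15)**2 = ((6 - 5/4*1) + 15)**2 = ((6 - 5/4) + 15)**2 = (19/4 + 15)**2 = (79/4)**2 = 6241/16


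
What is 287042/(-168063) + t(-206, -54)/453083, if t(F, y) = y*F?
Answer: -18312045382/10878069747 ≈ -1.6834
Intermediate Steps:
t(F, y) = F*y
287042/(-168063) + t(-206, -54)/453083 = 287042/(-168063) - 206*(-54)/453083 = 287042*(-1/168063) + 11124*(1/453083) = -41006/24009 + 11124/453083 = -18312045382/10878069747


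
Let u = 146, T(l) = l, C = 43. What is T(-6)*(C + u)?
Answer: -1134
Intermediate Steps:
T(-6)*(C + u) = -6*(43 + 146) = -6*189 = -1134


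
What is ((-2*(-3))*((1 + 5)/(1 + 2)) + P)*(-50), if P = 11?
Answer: -1150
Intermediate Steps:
((-2*(-3))*((1 + 5)/(1 + 2)) + P)*(-50) = ((-2*(-3))*((1 + 5)/(1 + 2)) + 11)*(-50) = (6*(6/3) + 11)*(-50) = (6*(6*(⅓)) + 11)*(-50) = (6*2 + 11)*(-50) = (12 + 11)*(-50) = 23*(-50) = -1150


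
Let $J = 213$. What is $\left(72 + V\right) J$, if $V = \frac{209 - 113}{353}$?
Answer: $\frac{5434056}{353} \approx 15394.0$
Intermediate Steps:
$V = \frac{96}{353}$ ($V = 96 \cdot \frac{1}{353} = \frac{96}{353} \approx 0.27195$)
$\left(72 + V\right) J = \left(72 + \frac{96}{353}\right) 213 = \frac{25512}{353} \cdot 213 = \frac{5434056}{353}$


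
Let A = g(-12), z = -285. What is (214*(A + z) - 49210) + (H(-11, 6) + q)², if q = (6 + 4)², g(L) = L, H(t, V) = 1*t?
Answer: -104847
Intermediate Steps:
H(t, V) = t
A = -12
q = 100 (q = 10² = 100)
(214*(A + z) - 49210) + (H(-11, 6) + q)² = (214*(-12 - 285) - 49210) + (-11 + 100)² = (214*(-297) - 49210) + 89² = (-63558 - 49210) + 7921 = -112768 + 7921 = -104847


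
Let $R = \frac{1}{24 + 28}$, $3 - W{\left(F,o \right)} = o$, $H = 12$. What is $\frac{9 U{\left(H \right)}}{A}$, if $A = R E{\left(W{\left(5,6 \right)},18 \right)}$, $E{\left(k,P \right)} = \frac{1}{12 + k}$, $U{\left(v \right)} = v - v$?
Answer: $0$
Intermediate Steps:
$W{\left(F,o \right)} = 3 - o$
$U{\left(v \right)} = 0$
$R = \frac{1}{52} \approx 0.019231$
$A = \frac{1}{468}$ ($A = \frac{1}{52 \left(12 + \left(3 - 6\right)\right)} = \frac{1}{52 \left(12 - 3\right)} = \frac{1}{52 \cdot 9} = \frac{1}{52} \cdot \frac{1}{9} = \frac{1}{468} \approx 0.0021368$)
$\frac{9 U{\left(H \right)}}{A} = 9 \cdot 0 \frac{1}{\frac{1}{468}} = 0 \cdot 468 = 0$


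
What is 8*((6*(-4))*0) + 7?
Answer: 7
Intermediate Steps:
8*((6*(-4))*0) + 7 = 8*(-24*0) + 7 = 8*0 + 7 = 0 + 7 = 7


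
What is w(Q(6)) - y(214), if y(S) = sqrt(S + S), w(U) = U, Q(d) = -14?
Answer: -14 - 2*sqrt(107) ≈ -34.688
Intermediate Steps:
y(S) = sqrt(2)*sqrt(S) (y(S) = sqrt(2*S) = sqrt(2)*sqrt(S))
w(Q(6)) - y(214) = -14 - sqrt(2)*sqrt(214) = -14 - 2*sqrt(107)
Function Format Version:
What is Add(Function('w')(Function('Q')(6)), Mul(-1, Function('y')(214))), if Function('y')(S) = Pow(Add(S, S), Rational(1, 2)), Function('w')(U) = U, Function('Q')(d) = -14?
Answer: Add(-14, Mul(-2, Pow(107, Rational(1, 2)))) ≈ -34.688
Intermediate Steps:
Function('y')(S) = Mul(Pow(2, Rational(1, 2)), Pow(S, Rational(1, 2))) (Function('y')(S) = Pow(Mul(2, S), Rational(1, 2)) = Mul(Pow(2, Rational(1, 2)), Pow(S, Rational(1, 2))))
Add(Function('w')(Function('Q')(6)), Mul(-1, Function('y')(214))) = Add(-14, Mul(-1, Mul(Pow(2, Rational(1, 2)), Pow(214, Rational(1, 2))))) = Add(-14, Mul(-1, Mul(2, Pow(107, Rational(1, 2))))) = Add(-14, Mul(-2, Pow(107, Rational(1, 2))))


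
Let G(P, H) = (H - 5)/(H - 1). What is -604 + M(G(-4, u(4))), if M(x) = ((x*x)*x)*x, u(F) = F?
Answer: -48923/81 ≈ -603.99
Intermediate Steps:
G(P, H) = (-5 + H)/(-1 + H)
M(x) = x⁴ (M(x) = (x²*x)*x = x³*x = x⁴)
-604 + M(G(-4, u(4))) = -604 + ((-5 + 4)/(-1 + 4))⁴ = -604 + (-1/3)⁴ = -604 + ((⅓)*(-1))⁴ = -604 + (-⅓)⁴ = -604 + 1/81 = -48923/81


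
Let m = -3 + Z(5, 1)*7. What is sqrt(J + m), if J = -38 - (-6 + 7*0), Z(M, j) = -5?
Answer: I*sqrt(70) ≈ 8.3666*I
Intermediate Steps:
m = -38 (m = -3 - 5*7 = -3 - 35 = -38)
J = -32 (J = -38 - (-6 + 0) = -38 - 1*(-6) = -38 + 6 = -32)
sqrt(J + m) = sqrt(-32 - 38) = sqrt(-70) = I*sqrt(70)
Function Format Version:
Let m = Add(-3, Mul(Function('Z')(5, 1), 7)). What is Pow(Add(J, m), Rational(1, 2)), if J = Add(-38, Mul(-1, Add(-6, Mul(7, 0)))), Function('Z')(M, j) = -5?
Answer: Mul(I, Pow(70, Rational(1, 2))) ≈ Mul(8.3666, I)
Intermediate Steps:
m = -38 (m = Add(-3, Mul(-5, 7)) = Add(-3, -35) = -38)
J = -32 (J = Add(-38, Mul(-1, Add(-6, 0))) = Add(-38, Mul(-1, -6)) = Add(-38, 6) = -32)
Pow(Add(J, m), Rational(1, 2)) = Pow(Add(-32, -38), Rational(1, 2)) = Pow(-70, Rational(1, 2)) = Mul(I, Pow(70, Rational(1, 2)))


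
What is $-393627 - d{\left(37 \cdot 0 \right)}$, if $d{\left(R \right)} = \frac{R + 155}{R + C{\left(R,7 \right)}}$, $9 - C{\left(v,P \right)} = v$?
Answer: $- \frac{3542798}{9} \approx -3.9364 \cdot 10^{5}$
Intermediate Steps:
$C{\left(v,P \right)} = 9 - v$
$d{\left(R \right)} = \frac{155}{9} + \frac{R}{9}$ ($d{\left(R \right)} = \frac{R + 155}{R - \left(-9 + R\right)} = \frac{155 + R}{9} = \left(155 + R\right) \frac{1}{9} = \frac{155}{9} + \frac{R}{9}$)
$-393627 - d{\left(37 \cdot 0 \right)} = -393627 - \left(\frac{155}{9} + \frac{37 \cdot 0}{9}\right) = -393627 - \left(\frac{155}{9} + \frac{1}{9} \cdot 0\right) = -393627 - \left(\frac{155}{9} + 0\right) = -393627 - \frac{155}{9} = - \frac{3542798}{9}$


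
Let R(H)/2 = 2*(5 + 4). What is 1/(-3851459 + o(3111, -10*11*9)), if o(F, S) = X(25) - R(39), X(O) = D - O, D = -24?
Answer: -1/3851544 ≈ -2.5964e-7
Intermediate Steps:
X(O) = -24 - O
R(H) = 36 (R(H) = 2*(2*(5 + 4)) = 2*(2*9) = 2*18 = 36)
o(F, S) = -85 (o(F, S) = (-24 - 1*25) - 1*36 = (-24 - 25) - 36 = -49 - 36 = -85)
1/(-3851459 + o(3111, -10*11*9)) = 1/(-3851459 - 85) = 1/(-3851544) = -1/3851544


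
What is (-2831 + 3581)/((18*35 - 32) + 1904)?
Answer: 125/417 ≈ 0.29976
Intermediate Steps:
(-2831 + 3581)/((18*35 - 32) + 1904) = 750/((630 - 32) + 1904) = 750/(598 + 1904) = 750/2502 = 750*(1/2502) = 125/417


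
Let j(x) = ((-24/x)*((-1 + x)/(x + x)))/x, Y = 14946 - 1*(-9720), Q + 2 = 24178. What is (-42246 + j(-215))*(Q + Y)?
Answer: -20506635707588964/9938375 ≈ -2.0634e+9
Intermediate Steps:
Q = 24176 (Q = -2 + 24178 = 24176)
Y = 24666 (Y = 14946 + 9720 = 24666)
j(x) = -12*(-1 + x)/x³ (j(x) = ((-24/x)*((-1 + x)/((2*x))))/x = ((-24/x)*((-1 + x)*(1/(2*x))))/x = ((-24/x)*((-1 + x)/(2*x)))/x = (-12*(-1 + x)/x²)/x = -12*(-1 + x)/x³)
(-42246 + j(-215))*(Q + Y) = (-42246 + 12*(1 - 1*(-215))/(-215)³)*(24176 + 24666) = (-42246 + 12*(-1/9938375)*(1 + 215))*48842 = (-42246 + 12*(-1/9938375)*216)*48842 = (-42246 - 2592/9938375)*48842 = -419856592842/9938375*48842 = -20506635707588964/9938375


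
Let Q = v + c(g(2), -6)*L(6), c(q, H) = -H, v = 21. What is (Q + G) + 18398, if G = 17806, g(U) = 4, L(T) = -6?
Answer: 36189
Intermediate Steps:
Q = -15 (Q = 21 - 1*(-6)*(-6) = 21 + 6*(-6) = 21 - 36 = -15)
(Q + G) + 18398 = (-15 + 17806) + 18398 = 17791 + 18398 = 36189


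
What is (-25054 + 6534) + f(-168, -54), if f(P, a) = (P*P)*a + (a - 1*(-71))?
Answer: -1542599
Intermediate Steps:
f(P, a) = 71 + a + a*P**2 (f(P, a) = P**2*a + (a + 71) = a*P**2 + (71 + a) = 71 + a + a*P**2)
(-25054 + 6534) + f(-168, -54) = (-25054 + 6534) + (71 - 54 - 54*(-168)**2) = -18520 + (71 - 54 - 54*28224) = -18520 + (71 - 54 - 1524096) = -18520 - 1524079 = -1542599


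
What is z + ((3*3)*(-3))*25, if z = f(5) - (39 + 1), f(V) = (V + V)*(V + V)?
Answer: -615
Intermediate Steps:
f(V) = 4*V² (f(V) = (2*V)*(2*V) = 4*V²)
z = 60 (z = 4*5² - (39 + 1) = 4*25 - 1*40 = 100 - 40 = 60)
z + ((3*3)*(-3))*25 = 60 + ((3*3)*(-3))*25 = 60 + (9*(-3))*25 = 60 - 27*25 = 60 - 675 = -615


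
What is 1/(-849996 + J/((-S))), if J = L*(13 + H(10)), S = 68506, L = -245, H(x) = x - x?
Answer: -68506/58229822791 ≈ -1.1765e-6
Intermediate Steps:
H(x) = 0
J = -3185 (J = -245*(13 + 0) = -245*13 = -3185)
1/(-849996 + J/((-S))) = 1/(-849996 - 3185/((-1*68506))) = 1/(-849996 - 3185/(-68506)) = 1/(-849996 - 3185*(-1/68506)) = 1/(-849996 + 3185/68506) = 1/(-58229822791/68506) = -68506/58229822791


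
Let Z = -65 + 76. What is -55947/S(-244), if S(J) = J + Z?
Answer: 55947/233 ≈ 240.12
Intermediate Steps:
Z = 11
S(J) = 11 + J (S(J) = J + 11 = 11 + J)
-55947/S(-244) = -55947/(11 - 244) = -55947/(-233) = -55947*(-1/233) = 55947/233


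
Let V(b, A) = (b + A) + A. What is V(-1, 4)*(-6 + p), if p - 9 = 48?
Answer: 357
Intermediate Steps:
V(b, A) = b + 2*A (V(b, A) = (A + b) + A = b + 2*A)
p = 57 (p = 9 + 48 = 57)
V(-1, 4)*(-6 + p) = (-1 + 2*4)*(-6 + 57) = (-1 + 8)*51 = 7*51 = 357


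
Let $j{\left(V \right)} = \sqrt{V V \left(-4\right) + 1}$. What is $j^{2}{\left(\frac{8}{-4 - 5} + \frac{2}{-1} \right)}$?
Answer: $- \frac{2623}{81} \approx -32.383$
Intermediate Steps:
$j{\left(V \right)} = \sqrt{1 - 4 V^{2}}$ ($j{\left(V \right)} = \sqrt{V^{2} \left(-4\right) + 1} = \sqrt{- 4 V^{2} + 1} = \sqrt{1 - 4 V^{2}}$)
$j^{2}{\left(\frac{8}{-4 - 5} + \frac{2}{-1} \right)} = \left(\sqrt{1 - 4 \left(\frac{8}{-4 - 5} + \frac{2}{-1}\right)^{2}}\right)^{2} = \left(\sqrt{1 - 4 \left(\frac{8}{-9} + 2 \left(-1\right)\right)^{2}}\right)^{2} = \left(\sqrt{1 - 4 \left(8 \left(- \frac{1}{9}\right) - 2\right)^{2}}\right)^{2} = \left(\sqrt{1 - 4 \left(- \frac{8}{9} - 2\right)^{2}}\right)^{2} = \left(\sqrt{1 - 4 \left(- \frac{26}{9}\right)^{2}}\right)^{2} = \left(\sqrt{1 - \frac{2704}{81}}\right)^{2} = \left(\sqrt{- \frac{2623}{81}}\right)^{2} = \left(\frac{i \sqrt{2623}}{9}\right)^{2} = - \frac{2623}{81}$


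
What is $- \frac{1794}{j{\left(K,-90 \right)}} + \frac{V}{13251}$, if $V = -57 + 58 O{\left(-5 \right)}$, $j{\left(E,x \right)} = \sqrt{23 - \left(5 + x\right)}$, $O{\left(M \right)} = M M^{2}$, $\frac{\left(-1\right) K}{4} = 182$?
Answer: $- \frac{7307}{13251} - \frac{299 \sqrt{3}}{3} \approx -173.18$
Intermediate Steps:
$K = -728$ ($K = \left(-4\right) 182 = -728$)
$O{\left(M \right)} = M^{3}$
$j{\left(E,x \right)} = \sqrt{18 - x}$
$V = -7307$ ($V = -57 + 58 \left(-5\right)^{3} = -57 + 58 \left(-125\right) = -57 - 7250 = -7307$)
$- \frac{1794}{j{\left(K,-90 \right)}} + \frac{V}{13251} = - \frac{1794}{\sqrt{18 - -90}} - \frac{7307}{13251} = - \frac{1794}{\sqrt{18 + 90}} - \frac{7307}{13251} = - \frac{1794}{\sqrt{108}} - \frac{7307}{13251} = - \frac{1794}{6 \sqrt{3}} - \frac{7307}{13251} = - 1794 \frac{\sqrt{3}}{18} - \frac{7307}{13251} = - \frac{299 \sqrt{3}}{3} - \frac{7307}{13251} = - \frac{7307}{13251} - \frac{299 \sqrt{3}}{3}$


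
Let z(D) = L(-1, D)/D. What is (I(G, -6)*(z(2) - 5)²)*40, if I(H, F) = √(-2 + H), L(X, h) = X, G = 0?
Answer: 1210*I*√2 ≈ 1711.2*I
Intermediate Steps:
z(D) = -1/D
(I(G, -6)*(z(2) - 5)²)*40 = (√(-2 + 0)*(-1/2 - 5)²)*40 = (√(-2)*(-1*½ - 5)²)*40 = ((I*√2)*(-½ - 5)²)*40 = ((I*√2)*(-11/2)²)*40 = ((I*√2)*(121/4))*40 = (121*I*√2/4)*40 = 1210*I*√2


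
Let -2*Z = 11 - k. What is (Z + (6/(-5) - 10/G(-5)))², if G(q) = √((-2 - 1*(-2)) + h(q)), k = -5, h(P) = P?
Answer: 1616/25 - 184*I*√5/5 ≈ 64.64 - 82.287*I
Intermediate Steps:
G(q) = √q (G(q) = √((-2 - 1*(-2)) + q) = √((-2 + 2) + q) = √(0 + q) = √q)
Z = -8 (Z = -(11 - 1*(-5))/2 = -(11 + 5)/2 = -½*16 = -8)
(Z + (6/(-5) - 10/G(-5)))² = (-8 + (6/(-5) - 10*(-I*√5/5)))² = (-8 + (6*(-⅕) - 10*(-I*√5/5)))² = (-8 + (-6/5 - (-2)*I*√5))² = (-8 + (-6/5 + 2*I*√5))² = (-46/5 + 2*I*√5)²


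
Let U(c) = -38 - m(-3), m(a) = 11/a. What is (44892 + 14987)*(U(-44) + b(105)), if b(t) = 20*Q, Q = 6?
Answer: 15388903/3 ≈ 5.1296e+6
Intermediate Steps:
U(c) = -103/3 (U(c) = -38 - 11/(-3) = -38 - 11*(-1)/3 = -38 - 1*(-11/3) = -38 + 11/3 = -103/3)
b(t) = 120 (b(t) = 20*6 = 120)
(44892 + 14987)*(U(-44) + b(105)) = (44892 + 14987)*(-103/3 + 120) = 59879*(257/3) = 15388903/3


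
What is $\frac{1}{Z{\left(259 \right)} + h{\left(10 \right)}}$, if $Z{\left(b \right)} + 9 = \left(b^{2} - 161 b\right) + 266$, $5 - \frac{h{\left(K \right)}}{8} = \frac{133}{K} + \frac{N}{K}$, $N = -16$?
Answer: $\frac{5}{127927} \approx 3.9085 \cdot 10^{-5}$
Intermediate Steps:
$h{\left(K \right)} = 40 - \frac{936}{K}$ ($h{\left(K \right)} = 40 - 8 \left(\frac{133}{K} - \frac{16}{K}\right) = 40 - 8 \frac{117}{K} = 40 - \frac{936}{K}$)
$Z{\left(b \right)} = 257 + b^{2} - 161 b$ ($Z{\left(b \right)} = -9 + \left(\left(b^{2} - 161 b\right) + 266\right) = -9 + \left(266 + b^{2} - 161 b\right) = 257 + b^{2} - 161 b$)
$\frac{1}{Z{\left(259 \right)} + h{\left(10 \right)}} = \frac{1}{\left(257 + 259^{2} - 41699\right) + \left(40 - \frac{936}{10}\right)} = \frac{1}{\left(257 + 67081 - 41699\right) + \left(40 - \frac{468}{5}\right)} = \frac{1}{25639 + \left(40 - \frac{468}{5}\right)} = \frac{1}{25639 - \frac{268}{5}} = \frac{1}{\frac{127927}{5}} = \frac{5}{127927}$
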